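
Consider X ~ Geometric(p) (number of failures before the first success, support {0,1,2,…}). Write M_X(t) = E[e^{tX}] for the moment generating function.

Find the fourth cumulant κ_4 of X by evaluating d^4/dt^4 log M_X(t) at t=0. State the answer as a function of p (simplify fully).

M_X(t) = p/(-(1 - p)*e^(t) + 1)
K_X(t) = log M_X(t) = log(p) - log(-(1 - p)*e^(t) + 1)
K′(t) = (-p*e^(t) + e^(t))/(p*e^(t) - e^(t) + 1)
K′′(t) = (-p*e^(t) + e^(t))/(p^2*e^(2*t) - 2*p*e^(2*t) + 2*p*e^(t) + e^(2*t) - 2*e^(t) + 1)

κ_4 = K′′′′(0) = (-p^3 + 7*p^2 - 12*p + 6)/p^4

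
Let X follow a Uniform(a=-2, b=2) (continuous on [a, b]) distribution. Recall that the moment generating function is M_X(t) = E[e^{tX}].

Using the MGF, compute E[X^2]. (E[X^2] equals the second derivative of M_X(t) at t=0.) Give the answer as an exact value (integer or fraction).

E[X^2] = M^(2)(0) = 4/3

M_X(t) = (e^(2*t) - e^(-2*t))/(4*t)
M^(2)(t) = (2*t^2*e^(4*t) - 2*t^2 - 2*t*e^(4*t) - 2*t + e^(4*t) - 1)*e^(-2*t)/(2*t^3)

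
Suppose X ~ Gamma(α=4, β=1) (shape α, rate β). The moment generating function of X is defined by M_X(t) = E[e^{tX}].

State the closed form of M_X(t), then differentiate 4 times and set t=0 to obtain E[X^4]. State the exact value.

M_X(t) = (1 - t)^(-4)
M′(t) = -4/(t^5 - 5*t^4 + 10*t^3 - 10*t^2 + 5*t - 1)
M′′(t) = 20/(t^6 - 6*t^5 + 15*t^4 - 20*t^3 + 15*t^2 - 6*t + 1)
M′′′(t) = -120/(t^7 - 7*t^6 + 21*t^5 - 35*t^4 + 35*t^3 - 21*t^2 + 7*t - 1)
M′′′′(t) = 840/(t^8 - 8*t^7 + 28*t^6 - 56*t^5 + 70*t^4 - 56*t^3 + 28*t^2 - 8*t + 1)

E[X^4] = M′′′′(0) = 840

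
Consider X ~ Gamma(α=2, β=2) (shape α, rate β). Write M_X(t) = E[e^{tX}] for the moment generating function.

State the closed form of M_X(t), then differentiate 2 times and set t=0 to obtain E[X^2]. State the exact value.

E[X^2] = M^(2)(0) = 3/2

M_X(t) = 4/(2 - t)^2
M^(2)(t) = 24/(t^4 - 8*t^3 + 24*t^2 - 32*t + 16)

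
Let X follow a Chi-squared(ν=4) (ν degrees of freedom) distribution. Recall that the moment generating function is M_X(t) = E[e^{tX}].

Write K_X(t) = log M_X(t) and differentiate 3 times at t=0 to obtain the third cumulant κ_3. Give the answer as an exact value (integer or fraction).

M_X(t) = (1 - 2*t)^(-2)
K_X(t) = log M_X(t) = -2*log(1 - 2*t)
K^(3)(t) = -32/(8*t^3 - 12*t^2 + 6*t - 1)

κ_3 = K^(3)(0) = 32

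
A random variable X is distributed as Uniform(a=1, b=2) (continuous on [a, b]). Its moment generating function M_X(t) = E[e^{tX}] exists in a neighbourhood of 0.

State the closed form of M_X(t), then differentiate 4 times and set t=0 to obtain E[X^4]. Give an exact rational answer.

E[X^4] = d^4M/dt^4 |_{t=0} = 31/5

M_X(t) = (e^(2*t) - e^(t))/t
dM/dt = (2*t*e^(2*t) - t*e^(t) - e^(2*t) + e^(t))/t^2
d^2M/dt^2 = (4*t^2*e^(2*t) - t^2*e^(t) - 4*t*e^(2*t) + 2*t*e^(t) + 2*e^(2*t) - 2*e^(t))/t^3
d^3M/dt^3 = (8*t^3*e^(2*t) - t^3*e^(t) - 12*t^2*e^(2*t) + 3*t^2*e^(t) + 12*t*e^(2*t) - 6*t*e^(t) - 6*e^(2*t) + 6*e^(t))/t^4
d^4M/dt^4 = (16*t^4*e^(2*t) - t^4*e^(t) - 32*t^3*e^(2*t) + 4*t^3*e^(t) + 48*t^2*e^(2*t) - 12*t^2*e^(t) - 48*t*e^(2*t) + 24*t*e^(t) + 24*e^(2*t) - 24*e^(t))/t^5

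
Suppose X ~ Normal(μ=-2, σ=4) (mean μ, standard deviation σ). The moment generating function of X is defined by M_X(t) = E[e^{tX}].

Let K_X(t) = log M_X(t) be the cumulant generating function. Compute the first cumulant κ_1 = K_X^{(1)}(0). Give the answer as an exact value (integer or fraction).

M_X(t) = e^(8*t^2 - 2*t)
K_X(t) = log M_X(t) = 8*t^2 - 2*t
D[K](t) = 16*t - 2

κ_1 = D[K](0) = -2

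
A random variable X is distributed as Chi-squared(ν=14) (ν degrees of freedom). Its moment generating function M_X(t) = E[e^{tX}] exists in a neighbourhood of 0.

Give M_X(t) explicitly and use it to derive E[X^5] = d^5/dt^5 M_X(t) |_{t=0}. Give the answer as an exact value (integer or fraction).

M_X(t) = (1 - 2*t)^(-7)
M^(5)(t) = 1774080/(4096*t^12 - 24576*t^11 + 67584*t^10 - 112640*t^9 + 126720*t^8 - 101376*t^7 + 59136*t^6 - 25344*t^5 + 7920*t^4 - 1760*t^3 + 264*t^2 - 24*t + 1)

E[X^5] = M^(5)(0) = 1774080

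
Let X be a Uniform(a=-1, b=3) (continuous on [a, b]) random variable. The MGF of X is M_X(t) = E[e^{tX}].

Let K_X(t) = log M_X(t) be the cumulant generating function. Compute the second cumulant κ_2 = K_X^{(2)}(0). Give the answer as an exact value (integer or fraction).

κ_2 = D^2[K](0) = 4/3

M_X(t) = (e^(3*t) - e^(-t))/(4*t)
K_X(t) = log M_X(t) = -log(t) + log(e^(3*t) - e^(-t)) - 2*log(2)
D^2[K](t) = (-16*t^2*e^(4*t) + e^(8*t) - 2*e^(4*t) + 1)/(t^2*e^(8*t) - 2*t^2*e^(4*t) + t^2)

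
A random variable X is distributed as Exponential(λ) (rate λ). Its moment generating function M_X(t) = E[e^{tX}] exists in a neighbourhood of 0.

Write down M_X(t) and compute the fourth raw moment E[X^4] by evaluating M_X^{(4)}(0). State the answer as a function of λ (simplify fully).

M_X(t) = λ/(λ - t)
D^4[M](t) = -24*λ/(-λ^5 + 5*λ^4*t - 10*λ^3*t^2 + 10*λ^2*t^3 - 5*λ*t^4 + t^5)

E[X^4] = D^4[M](0) = 24/λ^4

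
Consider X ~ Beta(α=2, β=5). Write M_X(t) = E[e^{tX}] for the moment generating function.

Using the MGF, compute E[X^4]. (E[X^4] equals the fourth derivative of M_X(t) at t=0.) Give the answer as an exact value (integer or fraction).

M_X(t) = ₁F₁(2; 7; t)
M^(4)(t) = ₁F₁(6; 11; t)/42

E[X^4] = M^(4)(0) = 1/42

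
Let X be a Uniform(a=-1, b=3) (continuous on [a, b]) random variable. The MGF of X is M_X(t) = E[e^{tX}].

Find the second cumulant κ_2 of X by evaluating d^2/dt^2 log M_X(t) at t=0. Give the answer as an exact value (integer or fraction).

M_X(t) = (e^(3*t) - e^(-t))/(4*t)
K_X(t) = log M_X(t) = -log(t) + log(e^(3*t) - e^(-t)) - 2*log(2)
K^(2)(t) = (-16*t^2*e^(4*t) + e^(8*t) - 2*e^(4*t) + 1)/(t^2*e^(8*t) - 2*t^2*e^(4*t) + t^2)

κ_2 = K^(2)(0) = 4/3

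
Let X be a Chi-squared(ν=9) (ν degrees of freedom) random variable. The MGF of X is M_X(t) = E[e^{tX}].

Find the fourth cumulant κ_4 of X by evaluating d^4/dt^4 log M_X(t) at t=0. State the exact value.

κ_4 = K′′′′(0) = 432

M_X(t) = (1 - 2*t)^(-9/2)
K_X(t) = log M_X(t) = -9*log(1 - 2*t)/2
K′(t) = -9/(2*t - 1)
K′′(t) = 18/(4*t^2 - 4*t + 1)
K′′′(t) = -72/(8*t^3 - 12*t^2 + 6*t - 1)
K′′′′(t) = 432/(16*t^4 - 32*t^3 + 24*t^2 - 8*t + 1)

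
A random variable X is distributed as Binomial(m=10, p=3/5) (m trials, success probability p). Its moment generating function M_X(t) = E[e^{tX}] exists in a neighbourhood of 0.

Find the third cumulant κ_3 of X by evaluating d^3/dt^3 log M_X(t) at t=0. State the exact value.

M_X(t) = (3*e^(t)/5 + 2/5)^10
K_X(t) = log M_X(t) = 10*log(3*e^(t)/5 + 2/5)
dK/dt = 30*e^(t)/(3*e^(t) + 2)
d^2K/dt^2 = 60*e^(t)/(9*e^(2*t) + 12*e^(t) + 4)
d^3K/dt^3 = (-180*e^(2*t) + 120*e^(t))/(27*e^(3*t) + 54*e^(2*t) + 36*e^(t) + 8)

κ_3 = d^3K/dt^3 |_{t=0} = -12/25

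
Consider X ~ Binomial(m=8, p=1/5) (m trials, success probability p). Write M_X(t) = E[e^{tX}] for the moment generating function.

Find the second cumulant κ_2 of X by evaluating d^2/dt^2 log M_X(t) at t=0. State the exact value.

κ_2 = K′′(0) = 32/25

M_X(t) = (e^(t)/5 + 4/5)^8
K_X(t) = log M_X(t) = 8*log(e^(t)/5 + 4/5)
K′(t) = 8*e^(t)/(e^(t) + 4)
K′′(t) = 32*e^(t)/(e^(2*t) + 8*e^(t) + 16)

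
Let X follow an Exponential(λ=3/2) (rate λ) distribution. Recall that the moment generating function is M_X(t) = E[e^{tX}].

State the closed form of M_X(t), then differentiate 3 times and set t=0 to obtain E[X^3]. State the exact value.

E[X^3] = d^3M/dt^3 |_{t=0} = 16/9

M_X(t) = 3/(2*(3/2 - t))
dM/dt = 6/(4*t^2 - 12*t + 9)
d^2M/dt^2 = -24/(8*t^3 - 36*t^2 + 54*t - 27)
d^3M/dt^3 = 144/(16*t^4 - 96*t^3 + 216*t^2 - 216*t + 81)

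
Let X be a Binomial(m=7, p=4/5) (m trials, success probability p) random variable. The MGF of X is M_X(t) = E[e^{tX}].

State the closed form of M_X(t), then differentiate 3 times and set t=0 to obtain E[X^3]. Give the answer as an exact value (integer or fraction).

M_X(t) = (4*e^(t)/5 + 1/5)^7
M′(t) = 114688*e^(7*t)/78125 + 172032*e^(6*t)/78125 + 21504*e^(5*t)/15625 + 7168*e^(4*t)/15625 + 1344*e^(3*t)/15625 + 672*e^(2*t)/78125 + 28*e^(t)/78125
M′′(t) = 802816*e^(7*t)/78125 + 1032192*e^(6*t)/78125 + 21504*e^(5*t)/3125 + 28672*e^(4*t)/15625 + 4032*e^(3*t)/15625 + 1344*e^(2*t)/78125 + 28*e^(t)/78125
M′′′(t) = 5619712*e^(7*t)/78125 + 6193152*e^(6*t)/78125 + 21504*e^(5*t)/625 + 114688*e^(4*t)/15625 + 12096*e^(3*t)/15625 + 2688*e^(2*t)/78125 + 28*e^(t)/78125

E[X^3] = M′′′(0) = 4844/25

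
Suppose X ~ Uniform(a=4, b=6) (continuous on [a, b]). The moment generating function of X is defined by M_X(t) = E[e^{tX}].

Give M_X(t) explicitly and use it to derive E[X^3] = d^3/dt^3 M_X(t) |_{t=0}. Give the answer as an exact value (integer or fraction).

M_X(t) = (e^(6*t) - e^(4*t))/(2*t)
M′(t) = (6*t*e^(6*t) - 4*t*e^(4*t) - e^(6*t) + e^(4*t))/(2*t^2)
M′′(t) = (18*t^2*e^(6*t) - 8*t^2*e^(4*t) - 6*t*e^(6*t) + 4*t*e^(4*t) + e^(6*t) - e^(4*t))/t^3
M′′′(t) = (108*t^3*e^(6*t) - 32*t^3*e^(4*t) - 54*t^2*e^(6*t) + 24*t^2*e^(4*t) + 18*t*e^(6*t) - 12*t*e^(4*t) - 3*e^(6*t) + 3*e^(4*t))/t^4

E[X^3] = M′′′(0) = 130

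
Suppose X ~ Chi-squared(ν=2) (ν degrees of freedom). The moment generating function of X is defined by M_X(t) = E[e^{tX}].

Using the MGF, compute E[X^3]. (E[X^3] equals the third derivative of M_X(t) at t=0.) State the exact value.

E[X^3] = D^3[M](0) = 48

M_X(t) = 1/(1 - 2*t)
D^3[M](t) = 48/(16*t^4 - 32*t^3 + 24*t^2 - 8*t + 1)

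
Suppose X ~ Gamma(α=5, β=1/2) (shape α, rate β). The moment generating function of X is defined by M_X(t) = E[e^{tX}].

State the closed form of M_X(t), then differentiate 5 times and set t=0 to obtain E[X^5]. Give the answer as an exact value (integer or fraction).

M_X(t) = 1/(32*(1/2 - t)^5)
M′(t) = 10/(64*t^6 - 192*t^5 + 240*t^4 - 160*t^3 + 60*t^2 - 12*t + 1)
M′′(t) = -120/(128*t^7 - 448*t^6 + 672*t^5 - 560*t^4 + 280*t^3 - 84*t^2 + 14*t - 1)
M′′′(t) = 1680/(256*t^8 - 1024*t^7 + 1792*t^6 - 1792*t^5 + 1120*t^4 - 448*t^3 + 112*t^2 - 16*t + 1)
M′′′′(t) = -26880/(512*t^9 - 2304*t^8 + 4608*t^7 - 5376*t^6 + 4032*t^5 - 2016*t^4 + 672*t^3 - 144*t^2 + 18*t - 1)
M′′′′′(t) = 483840/(1024*t^10 - 5120*t^9 + 11520*t^8 - 15360*t^7 + 13440*t^6 - 8064*t^5 + 3360*t^4 - 960*t^3 + 180*t^2 - 20*t + 1)

E[X^5] = M′′′′′(0) = 483840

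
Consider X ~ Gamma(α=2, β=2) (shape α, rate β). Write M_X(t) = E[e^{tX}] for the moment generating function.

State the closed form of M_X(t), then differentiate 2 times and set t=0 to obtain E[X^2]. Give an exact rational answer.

M_X(t) = 4/(2 - t)^2
M′(t) = -8/(t^3 - 6*t^2 + 12*t - 8)
M′′(t) = 24/(t^4 - 8*t^3 + 24*t^2 - 32*t + 16)

E[X^2] = M′′(0) = 3/2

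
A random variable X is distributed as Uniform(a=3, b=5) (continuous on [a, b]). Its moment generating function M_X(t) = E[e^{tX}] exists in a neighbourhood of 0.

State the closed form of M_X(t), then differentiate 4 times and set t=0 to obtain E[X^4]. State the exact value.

M_X(t) = (e^(5*t) - e^(3*t))/(2*t)
M′(t) = (5*t*e^(5*t) - 3*t*e^(3*t) - e^(5*t) + e^(3*t))/(2*t^2)
M′′(t) = (25*t^2*e^(5*t) - 9*t^2*e^(3*t) - 10*t*e^(5*t) + 6*t*e^(3*t) + 2*e^(5*t) - 2*e^(3*t))/(2*t^3)
M′′′(t) = (125*t^3*e^(5*t) - 27*t^3*e^(3*t) - 75*t^2*e^(5*t) + 27*t^2*e^(3*t) + 30*t*e^(5*t) - 18*t*e^(3*t) - 6*e^(5*t) + 6*e^(3*t))/(2*t^4)

E[X^4] = M′′′′(0) = 1441/5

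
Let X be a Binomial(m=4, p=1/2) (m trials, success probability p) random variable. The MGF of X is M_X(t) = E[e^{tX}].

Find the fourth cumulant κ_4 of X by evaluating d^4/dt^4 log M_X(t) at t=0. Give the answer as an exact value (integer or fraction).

κ_4 = K′′′′(0) = -1/2

M_X(t) = (e^(t)/2 + 1/2)^4
K_X(t) = log M_X(t) = 4*log(e^(t)/2 + 1/2)
K′(t) = 4*e^(t)/(e^(t) + 1)
K′′(t) = 4*e^(t)/(e^(2*t) + 2*e^(t) + 1)
K′′′(t) = (-4*e^(2*t) + 4*e^(t))/(e^(3*t) + 3*e^(2*t) + 3*e^(t) + 1)
K′′′′(t) = (4*e^(3*t) - 16*e^(2*t) + 4*e^(t))/(e^(4*t) + 4*e^(3*t) + 6*e^(2*t) + 4*e^(t) + 1)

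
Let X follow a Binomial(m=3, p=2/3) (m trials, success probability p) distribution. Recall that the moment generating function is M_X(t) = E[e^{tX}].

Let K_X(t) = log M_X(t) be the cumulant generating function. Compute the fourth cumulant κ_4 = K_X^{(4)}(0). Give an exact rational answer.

M_X(t) = (2*e^(t)/3 + 1/3)^3
K_X(t) = log M_X(t) = 3*log(2*e^(t)/3 + 1/3)
K^(4)(t) = (24*e^(3*t) - 48*e^(2*t) + 6*e^(t))/(16*e^(4*t) + 32*e^(3*t) + 24*e^(2*t) + 8*e^(t) + 1)

κ_4 = K^(4)(0) = -2/9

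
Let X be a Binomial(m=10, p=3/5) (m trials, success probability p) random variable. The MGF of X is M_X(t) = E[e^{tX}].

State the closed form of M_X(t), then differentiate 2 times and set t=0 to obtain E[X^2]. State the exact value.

M_X(t) = (3*e^(t)/5 + 2/5)^10

E[X^2] = d^2M/dt^2 |_{t=0} = 192/5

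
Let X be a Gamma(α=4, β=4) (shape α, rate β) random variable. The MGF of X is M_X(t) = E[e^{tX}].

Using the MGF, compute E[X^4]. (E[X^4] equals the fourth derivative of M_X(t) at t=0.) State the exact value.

M_X(t) = 256/(4 - t)^4
dM/dt = -1024/(t^5 - 20*t^4 + 160*t^3 - 640*t^2 + 1280*t - 1024)
d^2M/dt^2 = 5120/(t^6 - 24*t^5 + 240*t^4 - 1280*t^3 + 3840*t^2 - 6144*t + 4096)
d^3M/dt^3 = -30720/(t^7 - 28*t^6 + 336*t^5 - 2240*t^4 + 8960*t^3 - 21504*t^2 + 28672*t - 16384)
d^4M/dt^4 = 215040/(t^8 - 32*t^7 + 448*t^6 - 3584*t^5 + 17920*t^4 - 57344*t^3 + 114688*t^2 - 131072*t + 65536)

E[X^4] = d^4M/dt^4 |_{t=0} = 105/32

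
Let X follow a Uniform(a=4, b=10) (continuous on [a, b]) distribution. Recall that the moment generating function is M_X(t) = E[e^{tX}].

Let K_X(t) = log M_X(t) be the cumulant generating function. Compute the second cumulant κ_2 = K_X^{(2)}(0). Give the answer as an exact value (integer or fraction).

M_X(t) = (e^(10*t) - e^(4*t))/(6*t)
K_X(t) = log M_X(t) = -log(t) + log(e^(10*t) - e^(4*t)) - log(6)
dK/dt = (10*t*e^(6*t) - 4*t - e^(6*t) + 1)/(t*e^(6*t) - t)
d^2K/dt^2 = (-36*t^2*e^(6*t) + e^(12*t) - 2*e^(6*t) + 1)/(t^2*e^(12*t) - 2*t^2*e^(6*t) + t^2)

κ_2 = d^2K/dt^2 |_{t=0} = 3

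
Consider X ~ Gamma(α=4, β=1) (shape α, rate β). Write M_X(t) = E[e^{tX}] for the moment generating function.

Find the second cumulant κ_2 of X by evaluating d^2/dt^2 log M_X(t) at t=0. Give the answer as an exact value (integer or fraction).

κ_2 = d^2K/dt^2 |_{t=0} = 4

M_X(t) = (1 - t)^(-4)
K_X(t) = log M_X(t) = -4*log(1 - t)
dK/dt = -4/(t - 1)
d^2K/dt^2 = 4/(t^2 - 2*t + 1)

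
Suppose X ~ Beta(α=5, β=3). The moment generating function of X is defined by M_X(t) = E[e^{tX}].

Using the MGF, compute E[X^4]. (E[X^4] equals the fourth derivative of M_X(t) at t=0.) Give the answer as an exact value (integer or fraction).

E[X^4] = M′′′′(0) = 7/33

M_X(t) = ₁F₁(5; 8; t)
M′(t) = 5*₁F₁(6; 9; t)/8
M′′(t) = 5*₁F₁(7; 10; t)/12
M′′′(t) = 7*₁F₁(8; 11; t)/24
M′′′′(t) = 7*₁F₁(9; 12; t)/33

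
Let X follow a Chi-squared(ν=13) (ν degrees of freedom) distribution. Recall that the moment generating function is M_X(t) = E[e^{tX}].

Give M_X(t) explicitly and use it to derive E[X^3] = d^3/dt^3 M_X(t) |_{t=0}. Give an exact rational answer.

M_X(t) = (1 - 2*t)^(-13/2)

E[X^3] = D^3[M](0) = 3315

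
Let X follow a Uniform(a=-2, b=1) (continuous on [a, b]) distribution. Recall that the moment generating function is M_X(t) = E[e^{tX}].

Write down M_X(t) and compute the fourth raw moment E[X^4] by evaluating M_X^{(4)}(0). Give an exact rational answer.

E[X^4] = d^4M/dt^4 |_{t=0} = 11/5

M_X(t) = (e^(t) - e^(-2*t))/(3*t)
dM/dt = (t*e^(3*t) + 2*t - e^(3*t) + 1)*e^(-2*t)/(3*t^2)
d^2M/dt^2 = (t^2*e^(3*t) - 4*t^2 - 2*t*e^(3*t) - 4*t + 2*e^(3*t) - 2)*e^(-2*t)/(3*t^3)
d^3M/dt^3 = (t^3*e^(3*t) + 8*t^3 - 3*t^2*e^(3*t) + 12*t^2 + 6*t*e^(3*t) + 12*t - 6*e^(3*t) + 6)*e^(-2*t)/(3*t^4)
d^4M/dt^4 = (t^4*e^(3*t) - 16*t^4 - 4*t^3*e^(3*t) - 32*t^3 + 12*t^2*e^(3*t) - 48*t^2 - 24*t*e^(3*t) - 48*t + 24*e^(3*t) - 24)*e^(-2*t)/(3*t^5)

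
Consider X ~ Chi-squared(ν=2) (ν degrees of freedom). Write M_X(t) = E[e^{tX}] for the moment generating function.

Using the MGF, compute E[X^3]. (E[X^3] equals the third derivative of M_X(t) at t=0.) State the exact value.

E[X^3] = d^3M/dt^3 |_{t=0} = 48

M_X(t) = 1/(1 - 2*t)
dM/dt = 2/(4*t^2 - 4*t + 1)
d^2M/dt^2 = -8/(8*t^3 - 12*t^2 + 6*t - 1)
d^3M/dt^3 = 48/(16*t^4 - 32*t^3 + 24*t^2 - 8*t + 1)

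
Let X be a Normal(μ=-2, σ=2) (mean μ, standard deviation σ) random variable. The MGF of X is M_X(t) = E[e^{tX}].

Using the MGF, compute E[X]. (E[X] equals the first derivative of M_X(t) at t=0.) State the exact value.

E[X] = D[M](0) = -2

M_X(t) = e^(2*t^2 - 2*t)
D[M](t) = 4*t*e^(-2*t)*e^(2*t^2) - 2*e^(-2*t)*e^(2*t^2)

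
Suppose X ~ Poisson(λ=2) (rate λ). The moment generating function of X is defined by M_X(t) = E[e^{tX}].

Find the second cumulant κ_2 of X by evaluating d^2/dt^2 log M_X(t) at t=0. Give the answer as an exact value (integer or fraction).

M_X(t) = e^(2*e^(t) - 2)
K_X(t) = log M_X(t) = 2*e^(t) - 2
dK/dt = 2*e^(t)
d^2K/dt^2 = 2*e^(t)

κ_2 = d^2K/dt^2 |_{t=0} = 2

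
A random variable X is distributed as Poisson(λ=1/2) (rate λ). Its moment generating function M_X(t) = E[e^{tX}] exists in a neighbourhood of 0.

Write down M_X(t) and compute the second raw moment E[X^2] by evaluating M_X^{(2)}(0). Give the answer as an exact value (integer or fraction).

M_X(t) = e^(e^(t)/2 - 1/2)
dM/dt = e^(-1/2)*e^(t)*e^(e^(t)/2)/2
d^2M/dt^2 = (e^(2*t)*e^(e^(t)/2) + 2*e^(t)*e^(e^(t)/2))*e^(-1/2)/4

E[X^2] = d^2M/dt^2 |_{t=0} = 3/4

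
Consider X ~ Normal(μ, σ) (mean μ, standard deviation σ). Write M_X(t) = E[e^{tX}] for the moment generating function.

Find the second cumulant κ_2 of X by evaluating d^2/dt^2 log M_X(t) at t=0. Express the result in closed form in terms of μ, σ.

κ_2 = d^2K/dt^2 |_{t=0} = σ^2

M_X(t) = e^(μ*t + σ^2*t^2/2)
K_X(t) = log M_X(t) = μ*t + σ^2*t^2/2
dK/dt = μ + σ^2*t
d^2K/dt^2 = σ^2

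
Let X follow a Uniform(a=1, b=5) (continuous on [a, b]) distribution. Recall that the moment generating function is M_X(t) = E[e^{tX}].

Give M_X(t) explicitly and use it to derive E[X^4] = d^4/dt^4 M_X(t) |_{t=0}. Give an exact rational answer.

M_X(t) = (e^(5*t) - e^(t))/(4*t)
M^(4)(t) = (625*t^4*e^(5*t) - t^4*e^(t) - 500*t^3*e^(5*t) + 4*t^3*e^(t) + 300*t^2*e^(5*t) - 12*t^2*e^(t) - 120*t*e^(5*t) + 24*t*e^(t) + 24*e^(5*t) - 24*e^(t))/(4*t^5)

E[X^4] = M^(4)(0) = 781/5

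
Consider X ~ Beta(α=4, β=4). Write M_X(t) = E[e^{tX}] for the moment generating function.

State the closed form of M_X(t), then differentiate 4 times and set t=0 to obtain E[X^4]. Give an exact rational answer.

M_X(t) = ₁F₁(4; 8; t)
M′(t) = ₁F₁(5; 9; t)/2
M′′(t) = 5*₁F₁(6; 10; t)/18
M′′′(t) = ₁F₁(7; 11; t)/6
M′′′′(t) = 7*₁F₁(8; 12; t)/66

E[X^4] = M′′′′(0) = 7/66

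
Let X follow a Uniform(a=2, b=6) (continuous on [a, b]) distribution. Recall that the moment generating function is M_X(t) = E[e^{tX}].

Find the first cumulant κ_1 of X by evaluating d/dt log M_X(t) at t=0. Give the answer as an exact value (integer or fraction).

κ_1 = K′(0) = 4

M_X(t) = (e^(6*t) - e^(2*t))/(4*t)
K_X(t) = log M_X(t) = -log(t) + log(e^(6*t) - e^(2*t)) - 2*log(2)
K′(t) = (6*t*e^(4*t) - 2*t - e^(4*t) + 1)/(t*e^(4*t) - t)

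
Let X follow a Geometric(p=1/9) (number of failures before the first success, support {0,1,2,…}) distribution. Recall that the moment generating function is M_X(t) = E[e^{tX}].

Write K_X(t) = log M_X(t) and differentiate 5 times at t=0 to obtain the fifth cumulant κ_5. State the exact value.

M_X(t) = 1/(9*(1 - 8*e^(t)/9))
K_X(t) = log M_X(t) = -log(1 - 8*e^(t)/9) - 2*log(3)
K^(5)(t) = (-36864*e^(4*t) - 456192*e^(3*t) - 513216*e^(2*t) - 52488*e^(t))/(32768*e^(5*t) - 184320*e^(4*t) + 414720*e^(3*t) - 466560*e^(2*t) + 262440*e^(t) - 59049)

κ_5 = K^(5)(0) = 1058760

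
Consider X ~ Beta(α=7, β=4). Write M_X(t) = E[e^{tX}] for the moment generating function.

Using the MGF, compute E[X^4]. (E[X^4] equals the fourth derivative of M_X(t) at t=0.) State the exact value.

E[X^4] = d^4M/dt^4 |_{t=0} = 30/143

M_X(t) = ₁F₁(7; 11; t)
dM/dt = 7*₁F₁(8; 12; t)/11
d^2M/dt^2 = 14*₁F₁(9; 13; t)/33
d^3M/dt^3 = 42*₁F₁(10; 14; t)/143
d^4M/dt^4 = 30*₁F₁(11; 15; t)/143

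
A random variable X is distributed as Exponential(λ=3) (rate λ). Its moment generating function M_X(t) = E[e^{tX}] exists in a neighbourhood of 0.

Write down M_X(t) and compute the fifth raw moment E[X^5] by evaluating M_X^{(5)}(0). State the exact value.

E[X^5] = d^5M/dt^5 |_{t=0} = 40/81

M_X(t) = 3/(3 - t)
dM/dt = 3/(t^2 - 6*t + 9)
d^2M/dt^2 = -6/(t^3 - 9*t^2 + 27*t - 27)
d^3M/dt^3 = 18/(t^4 - 12*t^3 + 54*t^2 - 108*t + 81)
d^4M/dt^4 = -72/(t^5 - 15*t^4 + 90*t^3 - 270*t^2 + 405*t - 243)
d^5M/dt^5 = 360/(t^6 - 18*t^5 + 135*t^4 - 540*t^3 + 1215*t^2 - 1458*t + 729)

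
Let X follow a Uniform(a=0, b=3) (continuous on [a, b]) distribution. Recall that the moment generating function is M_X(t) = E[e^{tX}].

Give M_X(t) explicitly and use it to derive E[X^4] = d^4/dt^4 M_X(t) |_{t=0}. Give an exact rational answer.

M_X(t) = (e^(3*t) - 1)/(3*t)
M^(4)(t) = (27*t^4*e^(3*t) - 36*t^3*e^(3*t) + 36*t^2*e^(3*t) - 24*t*e^(3*t) + 8*e^(3*t) - 8)/t^5

E[X^4] = M^(4)(0) = 81/5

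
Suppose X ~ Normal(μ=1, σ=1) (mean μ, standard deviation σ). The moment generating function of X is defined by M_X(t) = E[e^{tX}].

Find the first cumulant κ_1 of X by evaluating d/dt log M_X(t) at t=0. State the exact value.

κ_1 = K^(1)(0) = 1

M_X(t) = e^(t^2/2 + t)
K_X(t) = log M_X(t) = t^2/2 + t
K^(1)(t) = t + 1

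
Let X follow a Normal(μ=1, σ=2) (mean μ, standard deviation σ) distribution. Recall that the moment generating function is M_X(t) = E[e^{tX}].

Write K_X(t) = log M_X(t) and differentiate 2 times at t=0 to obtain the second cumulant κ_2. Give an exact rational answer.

M_X(t) = e^(2*t^2 + t)
K_X(t) = log M_X(t) = 2*t^2 + t
K′(t) = 4*t + 1
K′′(t) = 4

κ_2 = K′′(0) = 4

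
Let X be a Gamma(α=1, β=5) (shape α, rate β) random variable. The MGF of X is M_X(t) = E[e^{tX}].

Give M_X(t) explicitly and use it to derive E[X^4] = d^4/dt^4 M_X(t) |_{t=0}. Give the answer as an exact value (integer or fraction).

M_X(t) = 5/(5 - t)
M′(t) = 5/(t^2 - 10*t + 25)
M′′(t) = -10/(t^3 - 15*t^2 + 75*t - 125)
M′′′(t) = 30/(t^4 - 20*t^3 + 150*t^2 - 500*t + 625)
M′′′′(t) = -120/(t^5 - 25*t^4 + 250*t^3 - 1250*t^2 + 3125*t - 3125)

E[X^4] = M′′′′(0) = 24/625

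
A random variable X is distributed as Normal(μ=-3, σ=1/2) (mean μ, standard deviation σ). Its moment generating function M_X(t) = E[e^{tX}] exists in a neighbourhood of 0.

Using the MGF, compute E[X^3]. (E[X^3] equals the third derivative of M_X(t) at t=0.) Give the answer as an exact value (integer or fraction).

E[X^3] = M′′′(0) = -117/4

M_X(t) = e^(t^2/8 - 3*t)
M′(t) = t*e^(-3*t)*e^(t^2/8)/4 - 3*e^(-3*t)*e^(t^2/8)
M′′(t) = (t^2*e^(t^2/8) - 24*t*e^(t^2/8) + 148*e^(t^2/8))*e^(-3*t)/16
M′′′(t) = (t^3*e^(t^2/8) - 36*t^2*e^(t^2/8) + 444*t*e^(t^2/8) - 1872*e^(t^2/8))*e^(-3*t)/64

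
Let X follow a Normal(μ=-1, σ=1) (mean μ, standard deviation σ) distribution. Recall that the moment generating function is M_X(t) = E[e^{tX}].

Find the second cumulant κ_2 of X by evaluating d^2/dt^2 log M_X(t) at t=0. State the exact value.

κ_2 = K′′(0) = 1

M_X(t) = e^(t^2/2 - t)
K_X(t) = log M_X(t) = t^2/2 - t
K′(t) = t - 1
K′′(t) = 1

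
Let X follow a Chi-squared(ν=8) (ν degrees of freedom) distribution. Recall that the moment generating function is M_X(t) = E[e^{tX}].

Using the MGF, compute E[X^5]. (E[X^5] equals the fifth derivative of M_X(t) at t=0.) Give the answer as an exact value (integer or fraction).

E[X^5] = D^5[M](0) = 215040

M_X(t) = (1 - 2*t)^(-4)
D^5[M](t) = -215040/(512*t^9 - 2304*t^8 + 4608*t^7 - 5376*t^6 + 4032*t^5 - 2016*t^4 + 672*t^3 - 144*t^2 + 18*t - 1)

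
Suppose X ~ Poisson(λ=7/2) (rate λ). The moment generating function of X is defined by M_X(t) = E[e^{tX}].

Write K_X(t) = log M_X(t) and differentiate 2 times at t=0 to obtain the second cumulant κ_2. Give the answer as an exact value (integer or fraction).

M_X(t) = e^(7*e^(t)/2 - 7/2)
K_X(t) = log M_X(t) = 7*e^(t)/2 - 7/2
K′(t) = 7*e^(t)/2
K′′(t) = 7*e^(t)/2

κ_2 = K′′(0) = 7/2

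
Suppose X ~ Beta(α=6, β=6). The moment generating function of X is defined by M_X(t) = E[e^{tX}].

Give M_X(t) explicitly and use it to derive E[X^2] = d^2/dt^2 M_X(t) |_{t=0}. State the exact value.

M_X(t) = ₁F₁(6; 12; t)
M′(t) = ₁F₁(7; 13; t)/2
M′′(t) = 7*₁F₁(8; 14; t)/26

E[X^2] = M′′(0) = 7/26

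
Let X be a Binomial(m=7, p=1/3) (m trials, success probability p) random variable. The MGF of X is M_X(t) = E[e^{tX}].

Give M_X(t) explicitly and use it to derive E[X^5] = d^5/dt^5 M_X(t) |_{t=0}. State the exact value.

E[X^5] = M^(5)(0) = 10283/27

M_X(t) = (e^(t)/3 + 2/3)^7
M^(5)(t) = 16807*e^(7*t)/2187 + 448*e^(6*t)/9 + 87500*e^(5*t)/729 + 286720*e^(4*t)/2187 + 560*e^(3*t)/9 + 7168*e^(2*t)/729 + 448*e^(t)/2187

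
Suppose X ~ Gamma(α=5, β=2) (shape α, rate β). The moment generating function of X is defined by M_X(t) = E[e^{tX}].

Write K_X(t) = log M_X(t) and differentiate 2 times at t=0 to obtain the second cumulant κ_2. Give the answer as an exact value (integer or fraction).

κ_2 = d^2K/dt^2 |_{t=0} = 5/4

M_X(t) = 32/(2 - t)^5
K_X(t) = log M_X(t) = -5*log(2 - t) + 5*log(2)
dK/dt = -5/(t - 2)
d^2K/dt^2 = 5/(t^2 - 4*t + 4)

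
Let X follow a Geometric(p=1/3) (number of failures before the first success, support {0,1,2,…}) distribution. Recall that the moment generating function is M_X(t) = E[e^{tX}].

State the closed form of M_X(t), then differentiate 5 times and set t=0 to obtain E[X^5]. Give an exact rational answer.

M_X(t) = 1/(3*(1 - 2*e^(t)/3))
M′(t) = 2*e^(t)/(4*e^(2*t) - 12*e^(t) + 9)
M′′(t) = (-4*e^(2*t) - 6*e^(t))/(8*e^(3*t) - 36*e^(2*t) + 54*e^(t) - 27)
M′′′(t) = (8*e^(3*t) + 48*e^(2*t) + 18*e^(t))/(16*e^(4*t) - 96*e^(3*t) + 216*e^(2*t) - 216*e^(t) + 81)
M′′′′(t) = (-16*e^(4*t) - 264*e^(3*t) - 396*e^(2*t) - 54*e^(t))/(32*e^(5*t) - 240*e^(4*t) + 720*e^(3*t) - 1080*e^(2*t) + 810*e^(t) - 243)
M′′′′′(t) = (32*e^(5*t) + 1248*e^(4*t) + 4752*e^(3*t) + 2808*e^(2*t) + 162*e^(t))/(64*e^(6*t) - 576*e^(5*t) + 2160*e^(4*t) - 4320*e^(3*t) + 4860*e^(2*t) - 2916*e^(t) + 729)

E[X^5] = M′′′′′(0) = 9002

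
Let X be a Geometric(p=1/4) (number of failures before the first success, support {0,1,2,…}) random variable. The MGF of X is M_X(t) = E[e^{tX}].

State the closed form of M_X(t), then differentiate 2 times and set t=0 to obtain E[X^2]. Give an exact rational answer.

E[X^2] = M′′(0) = 21

M_X(t) = 1/(4*(1 - 3*e^(t)/4))
M′(t) = 3*e^(t)/(9*e^(2*t) - 24*e^(t) + 16)
M′′(t) = (-9*e^(2*t) - 12*e^(t))/(27*e^(3*t) - 108*e^(2*t) + 144*e^(t) - 64)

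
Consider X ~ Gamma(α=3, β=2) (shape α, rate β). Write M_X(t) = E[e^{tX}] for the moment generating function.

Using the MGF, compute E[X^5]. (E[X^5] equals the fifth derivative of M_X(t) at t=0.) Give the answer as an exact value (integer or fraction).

M_X(t) = 8/(2 - t)^3
dM/dt = 24/(t^4 - 8*t^3 + 24*t^2 - 32*t + 16)
d^2M/dt^2 = -96/(t^5 - 10*t^4 + 40*t^3 - 80*t^2 + 80*t - 32)
d^3M/dt^3 = 480/(t^6 - 12*t^5 + 60*t^4 - 160*t^3 + 240*t^2 - 192*t + 64)
d^4M/dt^4 = -2880/(t^7 - 14*t^6 + 84*t^5 - 280*t^4 + 560*t^3 - 672*t^2 + 448*t - 128)
d^5M/dt^5 = 20160/(t^8 - 16*t^7 + 112*t^6 - 448*t^5 + 1120*t^4 - 1792*t^3 + 1792*t^2 - 1024*t + 256)

E[X^5] = d^5M/dt^5 |_{t=0} = 315/4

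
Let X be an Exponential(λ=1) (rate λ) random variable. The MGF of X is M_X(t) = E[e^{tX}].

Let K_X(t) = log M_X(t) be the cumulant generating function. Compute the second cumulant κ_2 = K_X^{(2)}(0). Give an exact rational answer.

κ_2 = D^2[K](0) = 1

M_X(t) = 1/(1 - t)
K_X(t) = log M_X(t) = -log(1 - t)
D^2[K](t) = 1/(t^2 - 2*t + 1)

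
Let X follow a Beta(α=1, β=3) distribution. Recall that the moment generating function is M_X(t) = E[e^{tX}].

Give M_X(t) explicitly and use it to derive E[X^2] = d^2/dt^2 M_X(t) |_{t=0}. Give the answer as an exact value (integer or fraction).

E[X^2] = d^2M/dt^2 |_{t=0} = 1/10

M_X(t) = ₁F₁(1; 4; t)
dM/dt = ₁F₁(2; 5; t)/4
d^2M/dt^2 = ₁F₁(3; 6; t)/10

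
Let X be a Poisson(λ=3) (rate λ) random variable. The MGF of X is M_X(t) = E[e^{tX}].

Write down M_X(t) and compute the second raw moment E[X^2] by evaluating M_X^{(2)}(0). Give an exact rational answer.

M_X(t) = e^(3*e^(t) - 3)
dM/dt = 3*e^(-3)*e^(t)*e^(3*e^(t))
d^2M/dt^2 = (9*e^(2*t)*e^(3*e^(t)) + 3*e^(t)*e^(3*e^(t)))*e^(-3)

E[X^2] = d^2M/dt^2 |_{t=0} = 12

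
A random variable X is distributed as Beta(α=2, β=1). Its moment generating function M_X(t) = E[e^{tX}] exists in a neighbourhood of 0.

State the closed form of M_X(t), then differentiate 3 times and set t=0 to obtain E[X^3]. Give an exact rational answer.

E[X^3] = d^3M/dt^3 |_{t=0} = 2/5

M_X(t) = ₁F₁(2; 3; t)
dM/dt = 2*₁F₁(3; 4; t)/3
d^2M/dt^2 = ₁F₁(4; 5; t)/2
d^3M/dt^3 = 2*₁F₁(5; 6; t)/5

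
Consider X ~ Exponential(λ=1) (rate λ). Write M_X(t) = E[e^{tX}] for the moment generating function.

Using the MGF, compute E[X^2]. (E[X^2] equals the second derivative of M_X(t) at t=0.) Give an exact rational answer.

E[X^2] = D^2[M](0) = 2

M_X(t) = 1/(1 - t)
D^2[M](t) = -2/(t^3 - 3*t^2 + 3*t - 1)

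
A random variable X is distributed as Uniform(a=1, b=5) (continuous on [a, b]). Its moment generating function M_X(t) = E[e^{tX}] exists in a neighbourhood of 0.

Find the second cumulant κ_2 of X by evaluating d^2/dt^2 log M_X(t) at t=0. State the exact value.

M_X(t) = (e^(5*t) - e^(t))/(4*t)
K_X(t) = log M_X(t) = -log(t) + log(e^(5*t) - e^(t)) - 2*log(2)
K^(2)(t) = (-16*t^2*e^(4*t) + e^(8*t) - 2*e^(4*t) + 1)/(t^2*e^(8*t) - 2*t^2*e^(4*t) + t^2)

κ_2 = K^(2)(0) = 4/3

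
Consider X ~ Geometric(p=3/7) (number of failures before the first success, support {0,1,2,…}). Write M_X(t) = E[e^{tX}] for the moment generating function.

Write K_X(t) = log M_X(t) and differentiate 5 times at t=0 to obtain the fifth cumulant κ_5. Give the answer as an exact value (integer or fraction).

κ_5 = d^5K/dt^5 |_{t=0} = 35420/81

M_X(t) = 3/(7*(1 - 4*e^(t)/7))
K_X(t) = log M_X(t) = -log(1 - 4*e^(t)/7) - log(7) + log(3)
dK/dt = -4*e^(t)/(4*e^(t) - 7)
d^2K/dt^2 = 28*e^(t)/(16*e^(2*t) - 56*e^(t) + 49)
d^3K/dt^3 = (-112*e^(2*t) - 196*e^(t))/(64*e^(3*t) - 336*e^(2*t) + 588*e^(t) - 343)
d^4K/dt^4 = (448*e^(3*t) + 3136*e^(2*t) + 1372*e^(t))/(256*e^(4*t) - 1792*e^(3*t) + 4704*e^(2*t) - 5488*e^(t) + 2401)
d^5K/dt^5 = (-1792*e^(4*t) - 34496*e^(3*t) - 60368*e^(2*t) - 9604*e^(t))/(1024*e^(5*t) - 8960*e^(4*t) + 31360*e^(3*t) - 54880*e^(2*t) + 48020*e^(t) - 16807)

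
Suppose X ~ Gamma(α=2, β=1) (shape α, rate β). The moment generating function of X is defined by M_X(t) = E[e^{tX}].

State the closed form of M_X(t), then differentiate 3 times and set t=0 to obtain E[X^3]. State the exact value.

M_X(t) = (1 - t)^(-2)
M′(t) = -2/(t^3 - 3*t^2 + 3*t - 1)
M′′(t) = 6/(t^4 - 4*t^3 + 6*t^2 - 4*t + 1)
M′′′(t) = -24/(t^5 - 5*t^4 + 10*t^3 - 10*t^2 + 5*t - 1)

E[X^3] = M′′′(0) = 24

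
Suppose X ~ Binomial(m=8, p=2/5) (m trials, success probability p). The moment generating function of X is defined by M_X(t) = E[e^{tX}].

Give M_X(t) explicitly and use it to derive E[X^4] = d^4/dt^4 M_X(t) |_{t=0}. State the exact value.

E[X^4] = D^4[M](0) = 29744/125

M_X(t) = (2*e^(t)/5 + 3/5)^8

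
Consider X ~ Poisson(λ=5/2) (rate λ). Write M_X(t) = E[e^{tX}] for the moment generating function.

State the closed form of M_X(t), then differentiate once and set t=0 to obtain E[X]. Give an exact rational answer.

M_X(t) = e^(5*e^(t)/2 - 5/2)
M′(t) = 5*e^(-5/2)*e^(t)*e^(5*e^(t)/2)/2

E[X] = M′(0) = 5/2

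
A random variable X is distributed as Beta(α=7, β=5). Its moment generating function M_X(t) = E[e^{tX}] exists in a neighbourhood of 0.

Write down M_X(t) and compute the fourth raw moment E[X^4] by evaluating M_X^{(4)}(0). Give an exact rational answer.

E[X^4] = M^(4)(0) = 2/13

M_X(t) = ₁F₁(7; 12; t)
M^(4)(t) = 2*₁F₁(11; 16; t)/13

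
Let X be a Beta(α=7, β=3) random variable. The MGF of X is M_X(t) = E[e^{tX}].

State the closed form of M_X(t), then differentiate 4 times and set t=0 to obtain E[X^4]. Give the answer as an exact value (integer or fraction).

M_X(t) = ₁F₁(7; 10; t)
M^(4)(t) = 42*₁F₁(11; 14; t)/143

E[X^4] = M^(4)(0) = 42/143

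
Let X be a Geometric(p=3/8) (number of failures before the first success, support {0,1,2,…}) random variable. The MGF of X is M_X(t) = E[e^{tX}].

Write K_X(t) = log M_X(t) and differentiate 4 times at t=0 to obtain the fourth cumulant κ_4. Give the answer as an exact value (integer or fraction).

κ_4 = K′′′′(0) = 3320/27

M_X(t) = 3/(8*(1 - 5*e^(t)/8))
K_X(t) = log M_X(t) = -log(1 - 5*e^(t)/8) - 3*log(2) + log(3)
K′(t) = -5*e^(t)/(5*e^(t) - 8)
K′′(t) = 40*e^(t)/(25*e^(2*t) - 80*e^(t) + 64)
K′′′(t) = (-200*e^(2*t) - 320*e^(t))/(125*e^(3*t) - 600*e^(2*t) + 960*e^(t) - 512)
K′′′′(t) = (1000*e^(3*t) + 6400*e^(2*t) + 2560*e^(t))/(625*e^(4*t) - 4000*e^(3*t) + 9600*e^(2*t) - 10240*e^(t) + 4096)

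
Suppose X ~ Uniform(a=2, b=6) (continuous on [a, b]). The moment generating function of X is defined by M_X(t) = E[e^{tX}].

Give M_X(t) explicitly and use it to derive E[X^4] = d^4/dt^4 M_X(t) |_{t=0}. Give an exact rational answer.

E[X^4] = d^4M/dt^4 |_{t=0} = 1936/5

M_X(t) = (e^(6*t) - e^(2*t))/(4*t)
dM/dt = (6*t*e^(6*t) - 2*t*e^(2*t) - e^(6*t) + e^(2*t))/(4*t^2)
d^2M/dt^2 = (18*t^2*e^(6*t) - 2*t^2*e^(2*t) - 6*t*e^(6*t) + 2*t*e^(2*t) + e^(6*t) - e^(2*t))/(2*t^3)
d^3M/dt^3 = (108*t^3*e^(6*t) - 4*t^3*e^(2*t) - 54*t^2*e^(6*t) + 6*t^2*e^(2*t) + 18*t*e^(6*t) - 6*t*e^(2*t) - 3*e^(6*t) + 3*e^(2*t))/(2*t^4)
d^4M/dt^4 = (324*t^4*e^(6*t) - 4*t^4*e^(2*t) - 216*t^3*e^(6*t) + 8*t^3*e^(2*t) + 108*t^2*e^(6*t) - 12*t^2*e^(2*t) - 36*t*e^(6*t) + 12*t*e^(2*t) + 6*e^(6*t) - 6*e^(2*t))/t^5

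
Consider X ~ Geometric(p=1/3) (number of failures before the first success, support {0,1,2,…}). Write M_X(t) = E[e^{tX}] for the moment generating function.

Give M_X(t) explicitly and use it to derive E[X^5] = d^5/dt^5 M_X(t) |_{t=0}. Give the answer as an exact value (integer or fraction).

M_X(t) = 1/(3*(1 - 2*e^(t)/3))
M^(5)(t) = (32*e^(5*t) + 1248*e^(4*t) + 4752*e^(3*t) + 2808*e^(2*t) + 162*e^(t))/(64*e^(6*t) - 576*e^(5*t) + 2160*e^(4*t) - 4320*e^(3*t) + 4860*e^(2*t) - 2916*e^(t) + 729)

E[X^5] = M^(5)(0) = 9002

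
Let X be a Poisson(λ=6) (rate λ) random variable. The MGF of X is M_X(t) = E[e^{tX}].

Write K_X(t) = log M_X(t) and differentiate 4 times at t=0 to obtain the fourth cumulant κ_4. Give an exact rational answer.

M_X(t) = e^(6*e^(t) - 6)
K_X(t) = log M_X(t) = 6*e^(t) - 6
K′(t) = 6*e^(t)
K′′(t) = 6*e^(t)
K′′′(t) = 6*e^(t)
K′′′′(t) = 6*e^(t)

κ_4 = K′′′′(0) = 6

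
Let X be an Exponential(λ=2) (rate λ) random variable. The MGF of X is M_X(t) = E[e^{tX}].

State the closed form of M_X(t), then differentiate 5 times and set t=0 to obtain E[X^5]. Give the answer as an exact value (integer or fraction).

M_X(t) = 2/(2 - t)
M^(5)(t) = 240/(t^6 - 12*t^5 + 60*t^4 - 160*t^3 + 240*t^2 - 192*t + 64)

E[X^5] = M^(5)(0) = 15/4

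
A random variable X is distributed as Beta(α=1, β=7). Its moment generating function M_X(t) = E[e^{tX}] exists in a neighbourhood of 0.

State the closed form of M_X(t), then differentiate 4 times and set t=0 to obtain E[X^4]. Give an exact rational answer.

M_X(t) = ₁F₁(1; 8; t)
M′(t) = ₁F₁(2; 9; t)/8
M′′(t) = ₁F₁(3; 10; t)/36
M′′′(t) = ₁F₁(4; 11; t)/120
M′′′′(t) = ₁F₁(5; 12; t)/330

E[X^4] = M′′′′(0) = 1/330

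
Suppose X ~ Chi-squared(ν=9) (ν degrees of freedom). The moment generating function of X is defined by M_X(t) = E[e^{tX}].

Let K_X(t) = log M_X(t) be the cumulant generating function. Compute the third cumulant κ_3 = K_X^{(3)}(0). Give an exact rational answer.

M_X(t) = (1 - 2*t)^(-9/2)
K_X(t) = log M_X(t) = -9*log(1 - 2*t)/2
dK/dt = -9/(2*t - 1)
d^2K/dt^2 = 18/(4*t^2 - 4*t + 1)
d^3K/dt^3 = -72/(8*t^3 - 12*t^2 + 6*t - 1)

κ_3 = d^3K/dt^3 |_{t=0} = 72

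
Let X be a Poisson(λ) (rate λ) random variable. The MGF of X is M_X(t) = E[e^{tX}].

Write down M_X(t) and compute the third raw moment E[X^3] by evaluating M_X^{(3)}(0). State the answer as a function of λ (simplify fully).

E[X^3] = d^3M/dt^3 |_{t=0} = λ*(λ^2 + 3*λ + 1)

M_X(t) = e^(λ*(e^(t) - 1))
dM/dt = λ*e^(-λ)*e^(t)*e^(λ*e^(t))
d^2M/dt^2 = (λ^2*e^(2*t)*e^(λ*e^(t)) + λ*e^(t)*e^(λ*e^(t)))*e^(-λ)
d^3M/dt^3 = (λ^3*e^(3*t)*e^(λ*e^(t)) + 3*λ^2*e^(2*t)*e^(λ*e^(t)) + λ*e^(t)*e^(λ*e^(t)))*e^(-λ)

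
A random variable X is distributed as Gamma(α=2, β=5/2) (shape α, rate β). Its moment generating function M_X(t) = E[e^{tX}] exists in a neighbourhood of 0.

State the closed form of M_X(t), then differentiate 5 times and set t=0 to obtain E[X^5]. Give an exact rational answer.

E[X^5] = d^5M/dt^5 |_{t=0} = 4608/625

M_X(t) = 25/(4*(5/2 - t)^2)
dM/dt = -100/(8*t^3 - 60*t^2 + 150*t - 125)
d^2M/dt^2 = 600/(16*t^4 - 160*t^3 + 600*t^2 - 1000*t + 625)
d^3M/dt^3 = -4800/(32*t^5 - 400*t^4 + 2000*t^3 - 5000*t^2 + 6250*t - 3125)
d^4M/dt^4 = 48000/(64*t^6 - 960*t^5 + 6000*t^4 - 20000*t^3 + 37500*t^2 - 37500*t + 15625)
d^5M/dt^5 = -576000/(128*t^7 - 2240*t^6 + 16800*t^5 - 70000*t^4 + 175000*t^3 - 262500*t^2 + 218750*t - 78125)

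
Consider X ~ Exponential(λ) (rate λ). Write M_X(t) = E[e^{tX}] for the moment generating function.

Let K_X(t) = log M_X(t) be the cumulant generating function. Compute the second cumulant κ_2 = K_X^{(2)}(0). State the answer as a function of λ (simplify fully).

M_X(t) = λ/(λ - t)
K_X(t) = log M_X(t) = log(λ) - log(λ - t)
dK/dt = -1/(-λ + t)
d^2K/dt^2 = 1/(λ^2 - 2*λ*t + t^2)

κ_2 = d^2K/dt^2 |_{t=0} = λ^(-2)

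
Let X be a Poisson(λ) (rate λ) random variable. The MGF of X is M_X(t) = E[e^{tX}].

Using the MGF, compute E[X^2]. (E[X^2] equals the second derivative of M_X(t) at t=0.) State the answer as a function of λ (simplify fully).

E[X^2] = M^(2)(0) = λ*(λ + 1)

M_X(t) = e^(λ*(e^(t) - 1))
M^(2)(t) = (λ^2*e^(2*t)*e^(λ*e^(t)) + λ*e^(t)*e^(λ*e^(t)))*e^(-λ)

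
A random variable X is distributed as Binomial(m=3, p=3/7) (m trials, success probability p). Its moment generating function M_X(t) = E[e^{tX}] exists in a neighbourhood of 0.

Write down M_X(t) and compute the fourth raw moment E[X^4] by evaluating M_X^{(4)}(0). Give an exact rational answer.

M_X(t) = (3*e^(t)/7 + 4/7)^3
dM/dt = 81*e^(3*t)/343 + 216*e^(2*t)/343 + 144*e^(t)/343
d^2M/dt^2 = 243*e^(3*t)/343 + 432*e^(2*t)/343 + 144*e^(t)/343
d^3M/dt^3 = 729*e^(3*t)/343 + 864*e^(2*t)/343 + 144*e^(t)/343
d^4M/dt^4 = 2187*e^(3*t)/343 + 1728*e^(2*t)/343 + 144*e^(t)/343

E[X^4] = d^4M/dt^4 |_{t=0} = 4059/343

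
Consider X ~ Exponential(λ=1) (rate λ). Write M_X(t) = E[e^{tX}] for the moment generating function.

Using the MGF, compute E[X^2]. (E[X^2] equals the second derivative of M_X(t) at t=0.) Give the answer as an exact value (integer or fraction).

E[X^2] = d^2M/dt^2 |_{t=0} = 2

M_X(t) = 1/(1 - t)
dM/dt = 1/(t^2 - 2*t + 1)
d^2M/dt^2 = -2/(t^3 - 3*t^2 + 3*t - 1)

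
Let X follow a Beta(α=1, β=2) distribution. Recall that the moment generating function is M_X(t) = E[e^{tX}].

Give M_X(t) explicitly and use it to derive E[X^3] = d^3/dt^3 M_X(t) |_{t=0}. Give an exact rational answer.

M_X(t) = ₁F₁(1; 3; t)
M^(3)(t) = ₁F₁(4; 6; t)/10

E[X^3] = M^(3)(0) = 1/10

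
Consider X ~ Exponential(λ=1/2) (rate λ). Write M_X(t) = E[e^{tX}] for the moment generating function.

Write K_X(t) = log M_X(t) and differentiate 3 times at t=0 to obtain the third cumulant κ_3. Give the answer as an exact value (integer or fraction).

M_X(t) = 1/(2*(1/2 - t))
K_X(t) = log M_X(t) = -log(1/2 - t) - log(2)
D^3[K](t) = -16/(8*t^3 - 12*t^2 + 6*t - 1)

κ_3 = D^3[K](0) = 16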